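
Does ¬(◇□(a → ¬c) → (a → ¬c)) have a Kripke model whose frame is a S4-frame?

Satisfiable

1. ¬(◇□(a → ¬c) → (a → ¬c)), 0
2. ◇□(a → ¬c), 0   [¬→-rule on 1]
3. ¬(a → ¬c), 0   [¬→-rule on 1]
4. a, 0   [¬→-rule on 3]
5. c, 0   [¬→-rule on 3]
6. □(a → ¬c), 1   [◇-rule on 2: fresh world 1, 0R1]
7. a → ¬c, 1   [□-rule on 6 via 1R1]
8. ¬c, 1   [→-rule on 7 (branches; this branch)]
Accessibility: 0R0, 0R1, 1R1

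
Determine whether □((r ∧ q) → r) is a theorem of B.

Valid in B

Tableau for the negation ¬□((r ∧ q) → r):
1. ¬□((r ∧ q) → r), w0
2. ¬((r ∧ q) → r), w1
3. r ∧ q, w1
4. ¬r, w1
5. r, w1
6. q, w1
Accessibility: w0Rw0, w0Rw1, w1Rw0, w1Rw1
Branch closes: r and ¬r both at w1.
Every branch of the negation's tableau closes; the branch above is one of them.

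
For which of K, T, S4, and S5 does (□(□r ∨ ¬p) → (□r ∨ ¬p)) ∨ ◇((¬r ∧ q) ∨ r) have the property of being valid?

K-tableau for the negation ¬((□(□r ∨ ¬p) → (□r ∨ ¬p)) ∨ ◇((¬r ∧ q) ∨ r)):
1. ¬((□(□r ∨ ¬p) → (□r ∨ ¬p)) ∨ ◇((¬r ∧ q) ∨ r)), u
2. ¬(□(□r ∨ ¬p) → (□r ∨ ¬p)), u   [¬∨-rule on 1]
3. ¬◇((¬r ∧ q) ∨ r), u   [¬∨-rule on 1]
4. □(□r ∨ ¬p), u   [¬→-rule on 2]
5. ¬(□r ∨ ¬p), u   [¬→-rule on 2]
6. ¬□r, u   [¬∨-rule on 5]
7. p, u   [¬∨-rule on 5]
8. ¬r, v   [¬□-rule on 6: fresh world v, uRv]
9. ¬((¬r ∧ q) ∨ r), v   [¬◇-rule on 3 via uRv]
10. ¬(¬r ∧ q), v   [¬∨-rule on 9]
11. □r ∨ ¬p, v   [□-rule on 4 via uRv]
12. ¬q, v   [¬∧-rule on 10 (branches; this branch)]
13. ¬p, v   [∨-rule on 11 (branches; this branch)]
Accessibility: uRv
Complete open branch: countermodel on a K-frame, so not valid in K.
T-tableau for the negation ¬((□(□r ∨ ¬p) → (□r ∨ ¬p)) ∨ ◇((¬r ∧ q) ∨ r)):
1. ¬((□(□r ∨ ¬p) → (□r ∨ ¬p)) ∨ ◇((¬r ∧ q) ∨ r)), u
2. ¬(□(□r ∨ ¬p) → (□r ∨ ¬p)), u   [¬∨-rule on 1]
3. ¬◇((¬r ∧ q) ∨ r), u   [¬∨-rule on 1]
4. □(□r ∨ ¬p), u   [¬→-rule on 2]
5. ¬(□r ∨ ¬p), u   [¬→-rule on 2]
6. ¬□r, u   [¬∨-rule on 5]
7. p, u   [¬∨-rule on 5]
8. ¬((¬r ∧ q) ∨ r), u   [¬◇-rule on 3 via uRu]
9. ¬(¬r ∧ q), u   [¬∨-rule on 8]
10. ¬r, u   [¬∨-rule on 8]
11. □r ∨ ¬p, u   [□-rule on 4 via uRu]
12. ¬q, u   [¬∧-rule on 9 (branches; this branch)]
13. □r, u   [∨-rule on 11 (branches; this branch)]
14. r, u   [□-rule on 13 via uRu]
Accessibility: uRu
Branch closes: r and ¬r both at u.
Every branch closes (one shown): valid in T, hence also in S4, S5 (every theorem of T is a theorem of S4 and S5).

T, S4, S5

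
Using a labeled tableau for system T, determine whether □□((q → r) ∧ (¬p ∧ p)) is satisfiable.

Unsatisfiable

1. □□((q → r) ∧ (¬p ∧ p)), 0
2. □((q → r) ∧ (¬p ∧ p)), 0   [□-rule on 1 via 0R0]
3. (q → r) ∧ (¬p ∧ p), 0   [□-rule on 2 via 0R0]
4. q → r, 0   [∧-rule on 3]
5. ¬p ∧ p, 0   [∧-rule on 3]
6. ¬p, 0   [∧-rule on 5]
7. p, 0   [∧-rule on 5]
Accessibility: 0R0
Branch closes: p and ¬p both at 0.
All branches of the tableau close; one closing branch shown above.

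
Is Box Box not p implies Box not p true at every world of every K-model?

Not valid

Tableau for the negation not (Box Box not p implies Box not p):
1. not (Box Box not p implies Box not p), 0
2. Box Box not p, 0
3. not Box not p, 0
4. p, 1
5. Box not p, 1
Accessibility: 0R1
The negation has an open branch (countermodel exists).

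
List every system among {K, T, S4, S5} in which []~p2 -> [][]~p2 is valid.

S4, S5

S4-tableau for the negation ~([]~p2 -> [][]~p2):
1. ~([]~p2 -> [][]~p2), 0
2. []~p2, 0
3. ~[][]~p2, 0
4. ~p2, 0
5. ~[]~p2, 1
6. ~p2, 1
7. p2, 2
8. ~p2, 2
Accessibility: 0R0, 0R1, 0R2, 1R1, 1R2, 2R2
Branch closes: p2 and ~p2 both at 2.
Every branch closes (one shown): valid in S4, hence also in S5 (every theorem of S4 is a theorem of S5).
T-tableau for the negation ~([]~p2 -> [][]~p2):
1. ~([]~p2 -> [][]~p2), 0
2. []~p2, 0
3. ~[][]~p2, 0
4. ~p2, 0
5. ~[]~p2, 1
6. ~p2, 1
7. p2, 2
Accessibility: 0R0, 0R1, 1R1, 1R2, 2R2
Complete open branch: countermodel on a T-frame, so not valid in T, nor in K (the same frame is also a K-frame).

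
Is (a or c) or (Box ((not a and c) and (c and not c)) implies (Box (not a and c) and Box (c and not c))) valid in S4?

Tableau for the negation not ((a or c) or (Box ((not a and c) and (c and not c)) implies (Box (not a and c) and Box (c and not c)))):
1. not ((a or c) or (Box ((not a and c) and (c and not c)) implies (Box (not a and c) and Box (c and not c)))), 0
2. not (a or c), 0   [neg-or-rule on 1]
3. not (Box ((not a and c) and (c and not c)) implies (Box (not a and c) and Box (c and not c))), 0   [neg-or-rule on 1]
4. not a, 0   [neg-or-rule on 2]
5. not c, 0   [neg-or-rule on 2]
6. Box ((not a and c) and (c and not c)), 0   [neg-implies-rule on 3]
7. not (Box (not a and c) and Box (c and not c)), 0   [neg-implies-rule on 3]
8. (not a and c) and (c and not c), 0   [Box-rule on 6 via 0R0]
9. not a and c, 0   [and-rule on 8]
10. c and not c, 0   [and-rule on 8]
11. c, 0   [and-rule on 9]
Accessibility: 0R0
Branch closes: c and not c both at 0.
Every branch of the negation's tableau closes; the branch above is one of them.

Valid in S4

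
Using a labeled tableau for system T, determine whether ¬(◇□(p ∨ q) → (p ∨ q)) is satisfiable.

Yes, satisfiable

1. ¬(◇□(p ∨ q) → (p ∨ q)), w0
2. ◇□(p ∨ q), w0
3. ¬(p ∨ q), w0
4. ¬p, w0
5. ¬q, w0
6. □(p ∨ q), w1
7. p ∨ q, w1
8. q, w1
Accessibility: w0Rw0, w0Rw1, w1Rw1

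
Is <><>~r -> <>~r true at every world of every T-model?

Tableau for the negation ~(<><>~r -> <>~r):
1. ~(<><>~r -> <>~r), 0
2. <><>~r, 0   [~->-rule on 1]
3. ~<>~r, 0   [~->-rule on 1]
4. r, 0   [~<>-rule on 3 via 0R0]
5. <>~r, 1   [<>-rule on 2: fresh world 1, 0R1]
6. r, 1   [~<>-rule on 3 via 0R1]
7. ~r, 2   [<>-rule on 5: fresh world 2, 1R2]
Accessibility: 0R0, 0R1, 1R1, 1R2, 2R2
The negation has an open branch (countermodel exists).

Not valid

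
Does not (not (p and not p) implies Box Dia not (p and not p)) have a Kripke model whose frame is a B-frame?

1. not (not (p and not p) implies Box Dia not (p and not p)), 0
2. not (p and not p), 0   [neg-implies-rule on 1]
3. not Box Dia not (p and not p), 0   [neg-implies-rule on 1]
4. p, 0   [neg-and-rule on 2 (branches; this branch)]
5. not Dia not (p and not p), 1   [neg-Box-rule on 3: fresh world 1, 0R1]
6. p and not p, 0   [neg-Dia-rule on 5 via 1R0]
7. not p, 0   [and-rule on 6]
Accessibility: 0R0, 0R1, 1R0, 1R1
Branch closes: p and not p both at 0.
Every branch closes; the branch above is one of them.

Unsatisfiable (every branch closes)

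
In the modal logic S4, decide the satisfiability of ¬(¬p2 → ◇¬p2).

Unsatisfiable (every branch closes)

1. ¬(¬p2 → ◇¬p2), u
2. ¬p2, u   [¬→-rule on 1]
3. ¬◇¬p2, u   [¬→-rule on 1]
4. p2, u   [¬◇-rule on 3 via uRu]
Accessibility: uRu
Branch closes: p2 and ¬p2 both at u.
All branches of the tableau close; one closing branch shown above.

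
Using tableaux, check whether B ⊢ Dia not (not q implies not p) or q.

Invalid (countermodel exists)

Tableau for the negation not (Dia not (not q implies not p) or q):
1. not (Dia not (not q implies not p) or q), w0
2. not Dia not (not q implies not p), w0
3. not q, w0
4. not q implies not p, w0
5. not p, w0
Accessibility: w0Rw0
The negation has an open branch (countermodel exists).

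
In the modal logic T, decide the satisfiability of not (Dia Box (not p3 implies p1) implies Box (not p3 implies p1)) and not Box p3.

Yes, satisfiable

1. not (Dia Box (not p3 implies p1) implies Box (not p3 implies p1)) and not Box p3, w0
2. not (Dia Box (not p3 implies p1) implies Box (not p3 implies p1)), w0
3. not Box p3, w0
4. Dia Box (not p3 implies p1), w0
5. not Box (not p3 implies p1), w0
6. not p3, w1
7. Box (not p3 implies p1), w2
8. not p3 implies p1, w2
9. p1, w2
10. not (not p3 implies p1), w3
11. not p3, w3
12. not p1, w3
Accessibility: w0Rw0, w0Rw1, w0Rw2, w0Rw3, w1Rw1, w2Rw2, w3Rw3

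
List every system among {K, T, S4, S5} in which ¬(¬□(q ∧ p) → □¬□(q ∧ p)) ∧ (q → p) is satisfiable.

K, T, S4

S4-tableau for the formula:
1. ¬(¬□(q ∧ p) → □¬□(q ∧ p)) ∧ (q → p), u
2. ¬(¬□(q ∧ p) → □¬□(q ∧ p)), u   [∧-rule on 1]
3. q → p, u   [∧-rule on 1]
4. ¬□(q ∧ p), u   [¬→-rule on 2]
5. ¬□¬□(q ∧ p), u   [¬→-rule on 2]
6. p, u   [→-rule on 3 (branches; this branch)]
7. ¬(q ∧ p), v   [¬□-rule on 4: fresh world v, uRv]
8. ¬p, v   [¬∧-rule on 7 (branches; this branch)]
9. □(q ∧ p), w   [¬□-rule on 5: fresh world w, uRw]
10. q ∧ p, w   [□-rule on 9 via wRw]
11. q, w   [∧-rule on 10]
12. p, w   [∧-rule on 10]
Accessibility: uRu, uRv, uRw, vRv, wRw
Complete open branch: satisfiable in S4, hence also in K, T (this S4-model is also a K-model and a T-model).
S5-tableau for the formula:
1. ¬(¬□(q ∧ p) → □¬□(q ∧ p)) ∧ (q → p), u
2. ¬(¬□(q ∧ p) → □¬□(q ∧ p)), u   [∧-rule on 1]
3. q → p, u   [∧-rule on 1]
4. ¬□(q ∧ p), u   [¬→-rule on 2]
5. ¬□¬□(q ∧ p), u   [¬→-rule on 2]
6. p, u   [→-rule on 3 (branches; this branch)]
7. ¬(q ∧ p), v   [¬□-rule on 4: fresh world v, uRv]
8. ¬p, v   [¬∧-rule on 7 (branches; this branch)]
9. □(q ∧ p), w   [¬□-rule on 5: fresh world w, uRw]
10. q ∧ p, u   [□-rule on 9 via wRu]
11. q, u   [∧-rule on 10]
12. q ∧ p, v   [□-rule on 9 via wRv]
13. q, v   [∧-rule on 12]
14. p, v   [∧-rule on 12]
Accessibility: uRu, uRv, uRw, vRu, vRv, vRw, wRu, wRv, wRw
Branch closes: p and ¬p both at v.
Every branch closes (one shown): unsatisfiable in S5.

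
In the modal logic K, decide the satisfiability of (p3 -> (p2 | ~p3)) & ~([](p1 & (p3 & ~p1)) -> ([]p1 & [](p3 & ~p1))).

1. (p3 -> (p2 | ~p3)) & ~([](p1 & (p3 & ~p1)) -> ([]p1 & [](p3 & ~p1))), w0
2. p3 -> (p2 | ~p3), w0
3. ~([](p1 & (p3 & ~p1)) -> ([]p1 & [](p3 & ~p1))), w0
4. [](p1 & (p3 & ~p1)), w0
5. ~([]p1 & [](p3 & ~p1)), w0
6. p2 | ~p3, w0
7. ~[](p3 & ~p1), w0
8. ~p3, w0
9. ~(p3 & ~p1), w1
10. p1 & (p3 & ~p1), w1
11. p1, w1
12. p3 & ~p1, w1
13. p3, w1
14. ~p1, w1
Accessibility: w0Rw1
Branch closes: p1 and ~p1 both at w1.
Every branch closes; the branch above is one of them.

No, unsatisfiable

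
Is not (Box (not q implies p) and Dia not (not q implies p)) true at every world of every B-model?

Valid

Tableau for the negation Box (not q implies p) and Dia not (not q implies p):
1. Box (not q implies p) and Dia not (not q implies p), 0
2. Box (not q implies p), 0   [and-rule on 1]
3. Dia not (not q implies p), 0   [and-rule on 1]
4. not q implies p, 0   [Box-rule on 2 via 0R0]
5. p, 0   [implies-rule on 4 (branches; this branch)]
6. not (not q implies p), 1   [Dia-rule on 3: fresh world 1, 0R1]
7. not q, 1   [neg-implies-rule on 6]
8. not p, 1   [neg-implies-rule on 6]
9. not q implies p, 1   [Box-rule on 2 via 0R1]
10. p, 1   [implies-rule on 9 (branches; this branch)]
Accessibility: 0R0, 0R1, 1R0, 1R1
Branch closes: p and not p both at 1.
Every branch of the negation's tableau closes; the branch above is one of them.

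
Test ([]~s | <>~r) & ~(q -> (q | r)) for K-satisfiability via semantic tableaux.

1. ([]~s | <>~r) & ~(q -> (q | r)), u
2. []~s | <>~r, u
3. ~(q -> (q | r)), u
4. q, u
5. ~(q | r), u
6. ~q, u
7. ~r, u
Branch closes: q and ~q both at u.
Every branch closes; the branch above is one of them.

Unsatisfiable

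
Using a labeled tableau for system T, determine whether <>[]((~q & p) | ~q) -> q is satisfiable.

1. <>[]((~q & p) | ~q) -> q, w0
2. q, w0   [->-rule on 1 (branches; this branch)]
Accessibility: w0Rw0

Satisfiable (open branch found)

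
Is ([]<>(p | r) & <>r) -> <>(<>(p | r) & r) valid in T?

Yes, valid

Tableau for the negation ~(([]<>(p | r) & <>r) -> <>(<>(p | r) & r)):
1. ~(([]<>(p | r) & <>r) -> <>(<>(p | r) & r)), 0
2. []<>(p | r) & <>r, 0
3. ~<>(<>(p | r) & r), 0
4. []<>(p | r), 0
5. <>r, 0
6. ~(<>(p | r) & r), 0
7. <>(p | r), 0
8. ~<>(p | r), 0
9. ~(p | r), 0
10. ~p, 0
11. ~r, 0
12. r, 1
13. ~(<>(p | r) & r), 1
14. <>(p | r), 1
15. ~(p | r), 1
16. ~p, 1
17. ~r, 1
Accessibility: 0R0, 0R1, 1R1
Branch closes: r and ~r both at 1.
Every branch of the negation's tableau closes; the branch above is one of them.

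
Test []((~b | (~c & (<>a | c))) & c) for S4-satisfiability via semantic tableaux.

Satisfiable (open branch found)

1. []((~b | (~c & (<>a | c))) & c), 0
2. (~b | (~c & (<>a | c))) & c, 0   [[]-rule on 1 via 0R0]
3. ~b | (~c & (<>a | c)), 0   [&-rule on 2]
4. c, 0   [&-rule on 2]
5. ~b, 0   [|-rule on 3 (branches; this branch)]
Accessibility: 0R0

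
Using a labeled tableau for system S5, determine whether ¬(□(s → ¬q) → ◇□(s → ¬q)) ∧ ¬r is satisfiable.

1. ¬(□(s → ¬q) → ◇□(s → ¬q)) ∧ ¬r, u
2. ¬(□(s → ¬q) → ◇□(s → ¬q)), u
3. ¬r, u
4. □(s → ¬q), u
5. ¬◇□(s → ¬q), u
6. s → ¬q, u
7. ¬□(s → ¬q), u
8. ¬q, u
9. ¬(s → ¬q), v
10. s, v
11. q, v
12. s → ¬q, v
13. ¬□(s → ¬q), v
14. ¬q, v
Accessibility: uRu, uRv, vRu, vRv
Branch closes: q and ¬q both at v.
(One branch shown.) All branches close.

Unsatisfiable (every branch closes)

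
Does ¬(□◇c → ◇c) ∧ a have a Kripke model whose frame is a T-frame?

1. ¬(□◇c → ◇c) ∧ a, u
2. ¬(□◇c → ◇c), u   [∧-rule on 1]
3. a, u   [∧-rule on 1]
4. □◇c, u   [¬→-rule on 2]
5. ¬◇c, u   [¬→-rule on 2]
6. ◇c, u   [□-rule on 4 via uRu]
7. ¬c, u   [¬◇-rule on 5 via uRu]
8. c, v   [◇-rule on 6: fresh world v, uRv]
9. ◇c, v   [□-rule on 4 via uRv]
10. ¬c, v   [¬◇-rule on 5 via uRv]
Accessibility: uRu, uRv, vRv
Branch closes: c and ¬c both at v.
Every branch closes; the branch above is one of them.

Unsatisfiable (every branch closes)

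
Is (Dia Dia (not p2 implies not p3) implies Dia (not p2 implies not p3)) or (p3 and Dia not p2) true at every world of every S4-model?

Yes, valid

Tableau for the negation not ((Dia Dia (not p2 implies not p3) implies Dia (not p2 implies not p3)) or (p3 and Dia not p2)):
1. not ((Dia Dia (not p2 implies not p3) implies Dia (not p2 implies not p3)) or (p3 and Dia not p2)), u
2. not (Dia Dia (not p2 implies not p3) implies Dia (not p2 implies not p3)), u   [neg-or-rule on 1]
3. not (p3 and Dia not p2), u   [neg-or-rule on 1]
4. Dia Dia (not p2 implies not p3), u   [neg-implies-rule on 2]
5. not Dia (not p2 implies not p3), u   [neg-implies-rule on 2]
6. not (not p2 implies not p3), u   [neg-Dia-rule on 5 via uRu]
7. not p2, u   [neg-implies-rule on 6]
8. p3, u   [neg-implies-rule on 6]
9. not Dia not p2, u   [neg-and-rule on 3 (branches; this branch)]
10. p2, u   [neg-Dia-rule on 9 via uRu]
Accessibility: uRu
Branch closes: p2 and not p2 both at u.
All branches of the negation close; one closing branch shown above.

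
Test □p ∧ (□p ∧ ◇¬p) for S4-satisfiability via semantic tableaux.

Unsatisfiable

1. □p ∧ (□p ∧ ◇¬p), u
2. □p, u
3. □p ∧ ◇¬p, u
4. ◇¬p, u
5. p, u
6. ¬p, v
7. p, v
Accessibility: uRu, uRv, vRv
Branch closes: p and ¬p both at v.
(One branch shown.) All branches close.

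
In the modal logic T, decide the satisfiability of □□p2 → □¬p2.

Satisfiable (open branch found)

1. □□p2 → □¬p2, w0
2. □¬p2, w0
3. ¬p2, w0
Accessibility: w0Rw0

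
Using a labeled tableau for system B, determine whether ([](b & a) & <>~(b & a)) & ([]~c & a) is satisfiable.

1. ([](b & a) & <>~(b & a)) & ([]~c & a), w0
2. [](b & a) & <>~(b & a), w0
3. []~c & a, w0
4. [](b & a), w0
5. <>~(b & a), w0
6. []~c, w0
7. a, w0
8. b & a, w0
9. b, w0
10. ~c, w0
11. ~(b & a), w1
12. b & a, w1
13. b, w1
14. a, w1
15. ~c, w1
16. ~a, w1
Accessibility: w0Rw0, w0Rw1, w1Rw0, w1Rw1
Branch closes: a and ~a both at w1.
All branches of the tableau close; one closing branch shown above.

Unsatisfiable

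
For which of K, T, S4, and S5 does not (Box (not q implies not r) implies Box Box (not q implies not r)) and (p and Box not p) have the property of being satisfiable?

T-tableau for the formula:
1. not (Box (not q implies not r) implies Box Box (not q implies not r)) and (p and Box not p), u
2. not (Box (not q implies not r) implies Box Box (not q implies not r)), u
3. p and Box not p, u
4. Box (not q implies not r), u
5. not Box Box (not q implies not r), u
6. p, u
7. Box not p, u
8. not q implies not r, u
9. not p, u
Accessibility: uRu
Branch closes: p and not p both at u.
Every branch closes (one shown): unsatisfiable in T, hence also in S4, S5 (every S4/S5-frame is a T-frame).
K-tableau for the formula:
1. not (Box (not q implies not r) implies Box Box (not q implies not r)) and (p and Box not p), u
2. not (Box (not q implies not r) implies Box Box (not q implies not r)), u
3. p and Box not p, u
4. Box (not q implies not r), u
5. not Box Box (not q implies not r), u
6. p, u
7. Box not p, u
8. not Box (not q implies not r), v
9. not q implies not r, v
10. not p, v
11. not r, v
12. not (not q implies not r), w
13. not q, w
14. r, w
Accessibility: uRv, vRw
Complete open branch: satisfiable in K.

K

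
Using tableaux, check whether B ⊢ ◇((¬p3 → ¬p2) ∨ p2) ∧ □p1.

Not valid

Tableau for the negation ¬(◇((¬p3 → ¬p2) ∨ p2) ∧ □p1):
1. ¬(◇((¬p3 → ¬p2) ∨ p2) ∧ □p1), w0
2. ¬□p1, w0   [¬∧-rule on 1 (branches; this branch)]
3. ¬p1, w1   [¬□-rule on 2: fresh world w1, w0Rw1]
Accessibility: w0Rw0, w0Rw1, w1Rw0, w1Rw1
The negation has an open branch (countermodel exists).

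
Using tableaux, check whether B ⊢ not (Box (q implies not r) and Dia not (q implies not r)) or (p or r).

Valid

Tableau for the negation not (not (Box (q implies not r) and Dia not (q implies not r)) or (p or r)):
1. not (not (Box (q implies not r) and Dia not (q implies not r)) or (p or r)), u
2. Box (q implies not r) and Dia not (q implies not r), u   [neg-or-rule on 1]
3. not (p or r), u   [neg-or-rule on 1]
4. Box (q implies not r), u   [and-rule on 2]
5. Dia not (q implies not r), u   [and-rule on 2]
6. not p, u   [neg-or-rule on 3]
7. not r, u   [neg-or-rule on 3]
8. q implies not r, u   [Box-rule on 4 via uRu]
9. not (q implies not r), v   [Dia-rule on 5: fresh world v, uRv]
10. q, v   [neg-implies-rule on 9]
11. r, v   [neg-implies-rule on 9]
12. q implies not r, v   [Box-rule on 4 via uRv]
13. not r, v   [implies-rule on 12 (branches; this branch)]
Accessibility: uRu, uRv, vRu, vRv
Branch closes: r and not r both at v.
All branches of the negation close; one closing branch shown above.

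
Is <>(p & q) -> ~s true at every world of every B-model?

No, not valid

Tableau for the negation ~(<>(p & q) -> ~s):
1. ~(<>(p & q) -> ~s), w0
2. <>(p & q), w0
3. s, w0
4. p & q, w1
5. p, w1
6. q, w1
Accessibility: w0Rw0, w0Rw1, w1Rw0, w1Rw1
The negation has an open branch (countermodel exists).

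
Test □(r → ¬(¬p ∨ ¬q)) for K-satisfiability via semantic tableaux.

1. □(r → ¬(¬p ∨ ¬q)), u

Yes, satisfiable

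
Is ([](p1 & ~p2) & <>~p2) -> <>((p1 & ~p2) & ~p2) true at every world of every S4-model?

Yes, valid

Tableau for the negation ~(([](p1 & ~p2) & <>~p2) -> <>((p1 & ~p2) & ~p2)):
1. ~(([](p1 & ~p2) & <>~p2) -> <>((p1 & ~p2) & ~p2)), 0
2. [](p1 & ~p2) & <>~p2, 0
3. ~<>((p1 & ~p2) & ~p2), 0
4. [](p1 & ~p2), 0
5. <>~p2, 0
6. ~((p1 & ~p2) & ~p2), 0
7. p1 & ~p2, 0
8. p1, 0
9. ~p2, 0
10. ~(p1 & ~p2), 0
11. p2, 0
Accessibility: 0R0
Branch closes: p2 and ~p2 both at 0.
All branches of the negation close; one closing branch shown above.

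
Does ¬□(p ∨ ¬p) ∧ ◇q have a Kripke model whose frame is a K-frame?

Unsatisfiable (every branch closes)

1. ¬□(p ∨ ¬p) ∧ ◇q, 0
2. ¬□(p ∨ ¬p), 0
3. ◇q, 0
4. ¬(p ∨ ¬p), 1
5. ¬p, 1
6. p, 1
Accessibility: 0R1
Branch closes: p and ¬p both at 1.
(One branch shown.) All branches close.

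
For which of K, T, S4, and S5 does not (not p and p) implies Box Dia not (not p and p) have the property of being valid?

T, S4, S5

T-tableau for the negation not (not (not p and p) implies Box Dia not (not p and p)):
1. not (not (not p and p) implies Box Dia not (not p and p)), u
2. not (not p and p), u
3. not Box Dia not (not p and p), u
4. not p, u
5. not Dia not (not p and p), v
6. not p and p, v
7. not p, v
8. p, v
Accessibility: uRu, uRv, vRv
Branch closes: p and not p both at v.
Every branch closes (one shown): valid in T, hence also in S4, S5 (every theorem of T is a theorem of S4 and S5).
K-tableau for the negation not (not (not p and p) implies Box Dia not (not p and p)):
1. not (not (not p and p) implies Box Dia not (not p and p)), u
2. not (not p and p), u
3. not Box Dia not (not p and p), u
4. not p, u
5. not Dia not (not p and p), v
Accessibility: uRv
Complete open branch: countermodel on a K-frame, so not valid in K.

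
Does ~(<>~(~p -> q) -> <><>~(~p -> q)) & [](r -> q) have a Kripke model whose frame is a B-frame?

1. ~(<>~(~p -> q) -> <><>~(~p -> q)) & [](r -> q), 0
2. ~(<>~(~p -> q) -> <><>~(~p -> q)), 0
3. [](r -> q), 0
4. <>~(~p -> q), 0
5. ~<><>~(~p -> q), 0
6. r -> q, 0
7. ~<>~(~p -> q), 0
8. ~p -> q, 0
9. q, 0
10. ~(~p -> q), 1
11. ~p, 1
12. ~q, 1
13. r -> q, 1
14. ~<>~(~p -> q), 1
15. ~p -> q, 1
16. ~r, 1
17. q, 1
Accessibility: 0R0, 0R1, 1R0, 1R1
Branch closes: q and ~q both at 1.
(One branch shown.) All branches close.

Unsatisfiable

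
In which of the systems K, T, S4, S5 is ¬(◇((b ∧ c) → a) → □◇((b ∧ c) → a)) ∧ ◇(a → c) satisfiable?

K, T, S4

S4-tableau for the formula:
1. ¬(◇((b ∧ c) → a) → □◇((b ∧ c) → a)) ∧ ◇(a → c), w0
2. ¬(◇((b ∧ c) → a) → □◇((b ∧ c) → a)), w0
3. ◇(a → c), w0
4. ◇((b ∧ c) → a), w0
5. ¬□◇((b ∧ c) → a), w0
6. a → c, w1
7. c, w1
8. (b ∧ c) → a, w2
9. a, w2
10. ¬◇((b ∧ c) → a), w3
11. ¬((b ∧ c) → a), w3
12. b ∧ c, w3
13. ¬a, w3
14. b, w3
15. c, w3
Accessibility: w0Rw0, w0Rw1, w0Rw2, w0Rw3, w1Rw1, w2Rw2, w3Rw3
Complete open branch: satisfiable in S4, hence also in K, T (this S4-model is also a K-model and a T-model).
S5-tableau for the formula:
1. ¬(◇((b ∧ c) → a) → □◇((b ∧ c) → a)) ∧ ◇(a → c), w0
2. ¬(◇((b ∧ c) → a) → □◇((b ∧ c) → a)), w0
3. ◇(a → c), w0
4. ◇((b ∧ c) → a), w0
5. ¬□◇((b ∧ c) → a), w0
6. a → c, w1
7. c, w1
8. (b ∧ c) → a, w2
9. ¬(b ∧ c), w2
10. ¬c, w2
11. ¬◇((b ∧ c) → a), w3
12. ¬((b ∧ c) → a), w0
13. b ∧ c, w0
14. ¬a, w0
15. b, w0
16. c, w0
17. ¬((b ∧ c) → a), w1
18. b ∧ c, w1
19. ¬a, w1
20. b, w1
21. ¬((b ∧ c) → a), w2
22. b ∧ c, w2
23. ¬a, w2
24. b, w2
25. c, w2
Accessibility: w0Rw0, w0Rw1, w0Rw2, w0Rw3, w1Rw0, w1Rw1, w1Rw2, w1Rw3, w2Rw0, w2Rw1, w2Rw2, w2Rw3, w3Rw0, w3Rw1, w3Rw2, w3Rw3
Branch closes: c and ¬c both at w2.
Every branch closes (one shown): unsatisfiable in S5.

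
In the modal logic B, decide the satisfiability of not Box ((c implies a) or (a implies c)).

1. not Box ((c implies a) or (a implies c)), w0
2. not ((c implies a) or (a implies c)), w1
3. not (c implies a), w1
4. not (a implies c), w1
5. c, w1
6. not a, w1
7. a, w1
8. not c, w1
Accessibility: w0Rw0, w0Rw1, w1Rw0, w1Rw1
Branch closes: a and not a both at w1.
Every branch closes; the branch above is one of them.

Unsatisfiable (every branch closes)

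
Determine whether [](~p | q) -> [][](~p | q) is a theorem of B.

Invalid (countermodel exists)

Tableau for the negation ~([](~p | q) -> [][](~p | q)):
1. ~([](~p | q) -> [][](~p | q)), u
2. [](~p | q), u
3. ~[][](~p | q), u
4. ~p | q, u
5. q, u
6. ~[](~p | q), v
7. ~p | q, v
8. q, v
9. ~(~p | q), w
10. p, w
11. ~q, w
Accessibility: uRu, uRv, vRu, vRv, vRw, wRv, wRw
The negation has an open branch (countermodel exists).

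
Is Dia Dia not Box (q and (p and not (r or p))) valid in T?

Valid in T

Tableau for the negation not Dia Dia not Box (q and (p and not (r or p))):
1. not Dia Dia not Box (q and (p and not (r or p))), u
2. not Dia not Box (q and (p and not (r or p))), u
3. Box (q and (p and not (r or p))), u
4. q and (p and not (r or p)), u
5. q, u
6. p and not (r or p), u
7. p, u
8. not (r or p), u
9. not r, u
10. not p, u
Accessibility: uRu
Branch closes: p and not p both at u.
Every branch of the negation's tableau closes; the branch above is one of them.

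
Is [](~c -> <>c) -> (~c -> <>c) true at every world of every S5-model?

Yes, valid

Tableau for the negation ~([](~c -> <>c) -> (~c -> <>c)):
1. ~([](~c -> <>c) -> (~c -> <>c)), w0
2. [](~c -> <>c), w0
3. ~(~c -> <>c), w0
4. ~c, w0
5. ~<>c, w0
6. ~c -> <>c, w0
7. <>c, w0
8. c, w1
9. ~c -> <>c, w1
10. ~c, w1
Accessibility: w0Rw0, w0Rw1, w1Rw0, w1Rw1
Branch closes: c and ~c both at w1.
All branches of the negation close; one closing branch shown above.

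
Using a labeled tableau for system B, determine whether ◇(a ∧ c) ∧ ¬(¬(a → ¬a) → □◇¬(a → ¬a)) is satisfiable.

1. ◇(a ∧ c) ∧ ¬(¬(a → ¬a) → □◇¬(a → ¬a)), w0
2. ◇(a ∧ c), w0
3. ¬(¬(a → ¬a) → □◇¬(a → ¬a)), w0
4. ¬(a → ¬a), w0
5. ¬□◇¬(a → ¬a), w0
6. a, w0
7. a ∧ c, w1
8. a, w1
9. c, w1
10. ¬◇¬(a → ¬a), w2
11. a → ¬a, w0
12. a → ¬a, w2
13. ¬a, w0
Accessibility: w0Rw0, w0Rw1, w0Rw2, w1Rw0, w1Rw1, w2Rw0, w2Rw2
Branch closes: a and ¬a both at w0.
All branches of the tableau close; one closing branch shown above.

Unsatisfiable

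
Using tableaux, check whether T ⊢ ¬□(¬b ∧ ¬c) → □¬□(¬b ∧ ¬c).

Tableau for the negation ¬(¬□(¬b ∧ ¬c) → □¬□(¬b ∧ ¬c)):
1. ¬(¬□(¬b ∧ ¬c) → □¬□(¬b ∧ ¬c)), u
2. ¬□(¬b ∧ ¬c), u
3. ¬□¬□(¬b ∧ ¬c), u
4. ¬(¬b ∧ ¬c), v
5. c, v
6. □(¬b ∧ ¬c), w
7. ¬b ∧ ¬c, w
8. ¬b, w
9. ¬c, w
Accessibility: uRu, uRv, uRw, vRv, wRw
The negation has an open branch (countermodel exists).

Not valid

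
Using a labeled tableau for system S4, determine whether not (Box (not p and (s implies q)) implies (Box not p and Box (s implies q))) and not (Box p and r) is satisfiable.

1. not (Box (not p and (s implies q)) implies (Box not p and Box (s implies q))) and not (Box p and r), u
2. not (Box (not p and (s implies q)) implies (Box not p and Box (s implies q))), u   [and-rule on 1]
3. not (Box p and r), u   [and-rule on 1]
4. Box (not p and (s implies q)), u   [neg-implies-rule on 2]
5. not (Box not p and Box (s implies q)), u   [neg-implies-rule on 2]
6. not p and (s implies q), u   [Box-rule on 4 via uRu]
7. not p, u   [and-rule on 6]
8. s implies q, u   [and-rule on 6]
9. not Box p, u   [neg-and-rule on 3 (branches; this branch)]
10. not Box (s implies q), u   [neg-and-rule on 5 (branches; this branch)]
11. q, u   [implies-rule on 8 (branches; this branch)]
12. not p, v   [neg-Box-rule on 9: fresh world v, uRv]
13. not p and (s implies q), v   [Box-rule on 4 via uRv]
14. s implies q, v   [and-rule on 13]
15. q, v   [implies-rule on 14 (branches; this branch)]
16. not (s implies q), w   [neg-Box-rule on 10: fresh world w, uRw]
17. s, w   [neg-implies-rule on 16]
18. not q, w   [neg-implies-rule on 16]
19. not p and (s implies q), w   [Box-rule on 4 via uRw]
20. not p, w   [and-rule on 19]
21. s implies q, w   [and-rule on 19]
22. q, w   [implies-rule on 21 (branches; this branch)]
Accessibility: uRu, uRv, uRw, vRv, wRw
Branch closes: q and not q both at w.
Every branch closes; the branch above is one of them.

No, unsatisfiable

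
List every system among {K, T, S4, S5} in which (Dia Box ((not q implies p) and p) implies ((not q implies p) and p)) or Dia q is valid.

S4-tableau for the negation not ((Dia Box ((not q implies p) and p) implies ((not q implies p) and p)) or Dia q):
1. not ((Dia Box ((not q implies p) and p) implies ((not q implies p) and p)) or Dia q), u
2. not (Dia Box ((not q implies p) and p) implies ((not q implies p) and p)), u
3. not Dia q, u
4. Dia Box ((not q implies p) and p), u
5. not ((not q implies p) and p), u
6. not q, u
7. not p, u
8. Box ((not q implies p) and p), v
9. not q, v
10. (not q implies p) and p, v
11. not q implies p, v
12. p, v
Accessibility: uRu, uRv, vRv
Complete open branch: countermodel on an S4-frame, so not valid in S4, nor in K, T (the same frame is also a K-frame and a T-frame).
S5-tableau for the negation not ((Dia Box ((not q implies p) and p) implies ((not q implies p) and p)) or Dia q):
1. not ((Dia Box ((not q implies p) and p) implies ((not q implies p) and p)) or Dia q), u
2. not (Dia Box ((not q implies p) and p) implies ((not q implies p) and p)), u
3. not Dia q, u
4. Dia Box ((not q implies p) and p), u
5. not ((not q implies p) and p), u
6. not q, u
7. not (not q implies p), u
8. not p, u
9. Box ((not q implies p) and p), v
10. not q, v
11. (not q implies p) and p, u
12. not q implies p, u
13. p, u
Accessibility: uRu, uRv, vRu, vRv
Branch closes: p and not p both at u.
Every branch closes (one shown): valid in S5.

S5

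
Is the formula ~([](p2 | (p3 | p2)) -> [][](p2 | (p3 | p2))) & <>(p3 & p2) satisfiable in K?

1. ~([](p2 | (p3 | p2)) -> [][](p2 | (p3 | p2))) & <>(p3 & p2), 0
2. ~([](p2 | (p3 | p2)) -> [][](p2 | (p3 | p2))), 0
3. <>(p3 & p2), 0
4. [](p2 | (p3 | p2)), 0
5. ~[][](p2 | (p3 | p2)), 0
6. p3 & p2, 1
7. p3, 1
8. p2, 1
9. p2 | (p3 | p2), 1
10. p3 | p2, 1
11. ~[](p2 | (p3 | p2)), 2
12. p2 | (p3 | p2), 2
13. p3 | p2, 2
14. p2, 2
15. ~(p2 | (p3 | p2)), 3
16. ~p2, 3
17. ~(p3 | p2), 3
18. ~p3, 3
Accessibility: 0R1, 0R2, 2R3

Satisfiable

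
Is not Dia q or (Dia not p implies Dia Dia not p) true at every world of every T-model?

Valid

Tableau for the negation not (not Dia q or (Dia not p implies Dia Dia not p)):
1. not (not Dia q or (Dia not p implies Dia Dia not p)), w0
2. Dia q, w0
3. not (Dia not p implies Dia Dia not p), w0
4. Dia not p, w0
5. not Dia Dia not p, w0
6. not Dia not p, w0
7. p, w0
8. q, w1
9. not Dia not p, w1
10. p, w1
11. not p, w2
12. not Dia not p, w2
13. p, w2
Accessibility: w0Rw0, w0Rw1, w0Rw2, w1Rw1, w2Rw2
Branch closes: p and not p both at w2.
All branches of the negation close; one closing branch shown above.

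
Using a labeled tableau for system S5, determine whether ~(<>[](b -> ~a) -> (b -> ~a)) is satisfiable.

1. ~(<>[](b -> ~a) -> (b -> ~a)), 0
2. <>[](b -> ~a), 0
3. ~(b -> ~a), 0
4. b, 0
5. a, 0
6. [](b -> ~a), 1
7. b -> ~a, 0
8. b -> ~a, 1
9. ~a, 0
Accessibility: 0R0, 0R1, 1R0, 1R1
Branch closes: a and ~a both at 0.
Every branch closes; the branch above is one of them.

No, unsatisfiable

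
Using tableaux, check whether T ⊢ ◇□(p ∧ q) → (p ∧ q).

Tableau for the negation ¬(◇□(p ∧ q) → (p ∧ q)):
1. ¬(◇□(p ∧ q) → (p ∧ q)), u
2. ◇□(p ∧ q), u
3. ¬(p ∧ q), u
4. ¬q, u
5. □(p ∧ q), v
6. p ∧ q, v
7. p, v
8. q, v
Accessibility: uRu, uRv, vRv
The negation has an open branch (countermodel exists).

Invalid (countermodel exists)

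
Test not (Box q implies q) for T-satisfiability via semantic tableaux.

No, unsatisfiable

1. not (Box q implies q), 0
2. Box q, 0
3. not q, 0
4. q, 0
Accessibility: 0R0
Branch closes: q and not q both at 0.
Every branch closes; the branch above is one of them.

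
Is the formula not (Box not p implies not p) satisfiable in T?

No, unsatisfiable

1. not (Box not p implies not p), 0
2. Box not p, 0
3. p, 0
4. not p, 0
Accessibility: 0R0
Branch closes: p and not p both at 0.
Every branch closes; the branch above is one of them.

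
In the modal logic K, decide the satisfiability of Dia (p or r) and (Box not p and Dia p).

1. Dia (p or r) and (Box not p and Dia p), w0
2. Dia (p or r), w0
3. Box not p and Dia p, w0
4. Box not p, w0
5. Dia p, w0
6. p or r, w1
7. not p, w1
8. r, w1
9. p, w2
10. not p, w2
Accessibility: w0Rw1, w0Rw2
Branch closes: p and not p both at w2.
(One branch shown.) All branches close.

No, unsatisfiable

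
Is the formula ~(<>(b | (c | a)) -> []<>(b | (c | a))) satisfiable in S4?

Yes, satisfiable

1. ~(<>(b | (c | a)) -> []<>(b | (c | a))), 0
2. <>(b | (c | a)), 0
3. ~[]<>(b | (c | a)), 0
4. b | (c | a), 1
5. c | a, 1
6. a, 1
7. ~<>(b | (c | a)), 2
8. ~(b | (c | a)), 2
9. ~b, 2
10. ~(c | a), 2
11. ~c, 2
12. ~a, 2
Accessibility: 0R0, 0R1, 0R2, 1R1, 2R2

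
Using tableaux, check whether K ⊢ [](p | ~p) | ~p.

Valid in K

Tableau for the negation ~([](p | ~p) | ~p):
1. ~([](p | ~p) | ~p), w0
2. ~[](p | ~p), w0
3. p, w0
4. ~(p | ~p), w1
5. ~p, w1
6. p, w1
Accessibility: w0Rw1
Branch closes: p and ~p both at w1.
All branches of the negation close; one closing branch shown above.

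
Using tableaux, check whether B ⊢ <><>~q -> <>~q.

Tableau for the negation ~(<><>~q -> <>~q):
1. ~(<><>~q -> <>~q), 0
2. <><>~q, 0   [~->-rule on 1]
3. ~<>~q, 0   [~->-rule on 1]
4. q, 0   [~<>-rule on 3 via 0R0]
5. <>~q, 1   [<>-rule on 2: fresh world 1, 0R1]
6. q, 1   [~<>-rule on 3 via 0R1]
7. ~q, 2   [<>-rule on 5: fresh world 2, 1R2]
Accessibility: 0R0, 0R1, 1R0, 1R1, 1R2, 2R1, 2R2
The negation has an open branch (countermodel exists).

Not valid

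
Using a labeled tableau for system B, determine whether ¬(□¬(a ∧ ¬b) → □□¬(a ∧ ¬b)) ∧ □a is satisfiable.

1. ¬(□¬(a ∧ ¬b) → □□¬(a ∧ ¬b)) ∧ □a, u
2. ¬(□¬(a ∧ ¬b) → □□¬(a ∧ ¬b)), u
3. □a, u
4. □¬(a ∧ ¬b), u
5. ¬□□¬(a ∧ ¬b), u
6. a, u
7. ¬(a ∧ ¬b), u
8. b, u
9. ¬□¬(a ∧ ¬b), v
10. a, v
11. ¬(a ∧ ¬b), v
12. b, v
13. a ∧ ¬b, w
14. a, w
15. ¬b, w
Accessibility: uRu, uRv, vRu, vRv, vRw, wRv, wRw

Satisfiable (open branch found)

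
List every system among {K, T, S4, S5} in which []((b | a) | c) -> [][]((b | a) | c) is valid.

T-tableau for the negation ~([]((b | a) | c) -> [][]((b | a) | c)):
1. ~([]((b | a) | c) -> [][]((b | a) | c)), 0
2. []((b | a) | c), 0
3. ~[][]((b | a) | c), 0
4. (b | a) | c, 0
5. c, 0
6. ~[]((b | a) | c), 1
7. (b | a) | c, 1
8. c, 1
9. ~((b | a) | c), 2
10. ~(b | a), 2
11. ~c, 2
12. ~b, 2
13. ~a, 2
Accessibility: 0R0, 0R1, 1R1, 1R2, 2R2
Complete open branch: countermodel on a T-frame, so not valid in T, nor in K (the same frame is also a K-frame).
S4-tableau for the negation ~([]((b | a) | c) -> [][]((b | a) | c)):
1. ~([]((b | a) | c) -> [][]((b | a) | c)), 0
2. []((b | a) | c), 0
3. ~[][]((b | a) | c), 0
4. (b | a) | c, 0
5. b | a, 0
6. a, 0
7. ~[]((b | a) | c), 1
8. (b | a) | c, 1
9. b | a, 1
10. a, 1
11. ~((b | a) | c), 2
12. ~(b | a), 2
13. ~c, 2
14. ~b, 2
15. ~a, 2
16. (b | a) | c, 2
17. b | a, 2
18. a, 2
Accessibility: 0R0, 0R1, 0R2, 1R1, 1R2, 2R2
Branch closes: a and ~a both at 2.
Every branch closes (one shown): valid in S4, hence also in S5 (every theorem of S4 is a theorem of S5).

S4, S5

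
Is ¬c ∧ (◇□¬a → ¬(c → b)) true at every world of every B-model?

No, not valid

Tableau for the negation ¬(¬c ∧ (◇□¬a → ¬(c → b))):
1. ¬(¬c ∧ (◇□¬a → ¬(c → b))), u
2. ¬(◇□¬a → ¬(c → b)), u
3. ◇□¬a, u
4. c → b, u
5. b, u
6. □¬a, v
7. ¬a, u
8. ¬a, v
Accessibility: uRu, uRv, vRu, vRv
The negation has an open branch (countermodel exists).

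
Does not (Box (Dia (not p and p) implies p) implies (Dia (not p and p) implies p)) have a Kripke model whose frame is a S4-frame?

Unsatisfiable (every branch closes)

1. not (Box (Dia (not p and p) implies p) implies (Dia (not p and p) implies p)), 0
2. Box (Dia (not p and p) implies p), 0
3. not (Dia (not p and p) implies p), 0
4. Dia (not p and p), 0
5. not p, 0
6. Dia (not p and p) implies p, 0
7. not Dia (not p and p), 0
8. not (not p and p), 0
9. not p and p, 1
10. not p, 1
11. p, 1
Accessibility: 0R0, 0R1, 1R1
Branch closes: p and not p both at 1.
Every branch closes; the branch above is one of them.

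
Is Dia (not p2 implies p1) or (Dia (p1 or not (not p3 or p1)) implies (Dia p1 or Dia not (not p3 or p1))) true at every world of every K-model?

Valid

Tableau for the negation not (Dia (not p2 implies p1) or (Dia (p1 or not (not p3 or p1)) implies (Dia p1 or Dia not (not p3 or p1)))):
1. not (Dia (not p2 implies p1) or (Dia (p1 or not (not p3 or p1)) implies (Dia p1 or Dia not (not p3 or p1)))), w0
2. not Dia (not p2 implies p1), w0   [neg-or-rule on 1]
3. not (Dia (p1 or not (not p3 or p1)) implies (Dia p1 or Dia not (not p3 or p1))), w0   [neg-or-rule on 1]
4. Dia (p1 or not (not p3 or p1)), w0   [neg-implies-rule on 3]
5. not (Dia p1 or Dia not (not p3 or p1)), w0   [neg-implies-rule on 3]
6. not Dia p1, w0   [neg-or-rule on 5]
7. not Dia not (not p3 or p1), w0   [neg-or-rule on 5]
8. p1 or not (not p3 or p1), w1   [Dia-rule on 4: fresh world w1, w0Rw1]
9. not (not p2 implies p1), w1   [neg-Dia-rule on 2 via w0Rw1]
10. not p2, w1   [neg-implies-rule on 9]
11. not p1, w1   [neg-implies-rule on 9]
12. not p3 or p1, w1   [neg-Dia-rule on 7 via w0Rw1]
13. not (not p3 or p1), w1   [or-rule on 8 (branches; this branch)]
14. p3, w1   [neg-or-rule on 13]
15. p1, w1   [or-rule on 12 (branches; this branch)]
Accessibility: w0Rw1
Branch closes: p1 and not p1 both at w1.
Every branch of the negation's tableau closes; the branch above is one of them.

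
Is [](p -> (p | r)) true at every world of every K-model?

Tableau for the negation ~[](p -> (p | r)):
1. ~[](p -> (p | r)), u
2. ~(p -> (p | r)), v
3. p, v
4. ~(p | r), v
5. ~p, v
6. ~r, v
Accessibility: uRv
Branch closes: p and ~p both at v.
Every branch of the negation's tableau closes; the branch above is one of them.

Valid in K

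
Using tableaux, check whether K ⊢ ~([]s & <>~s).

Tableau for the negation []s & <>~s:
1. []s & <>~s, u
2. []s, u
3. <>~s, u
4. ~s, v
5. s, v
Accessibility: uRv
Branch closes: s and ~s both at v.
Every branch of the negation's tableau closes; the branch above is one of them.

Yes, valid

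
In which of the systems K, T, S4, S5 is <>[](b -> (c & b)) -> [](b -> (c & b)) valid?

S5-tableau for the negation ~(<>[](b -> (c & b)) -> [](b -> (c & b))):
1. ~(<>[](b -> (c & b)) -> [](b -> (c & b))), u
2. <>[](b -> (c & b)), u
3. ~[](b -> (c & b)), u
4. [](b -> (c & b)), v
5. b -> (c & b), u
6. b -> (c & b), v
7. c & b, u
8. c, u
9. b, u
10. c & b, v
11. c, v
12. b, v
13. ~(b -> (c & b)), w
14. b, w
15. ~(c & b), w
16. b -> (c & b), w
17. ~c, w
18. c & b, w
19. c, w
Accessibility: uRu, uRv, uRw, vRu, vRv, vRw, wRu, wRv, wRw
Branch closes: c and ~c both at w.
Every branch closes (one shown): valid in S5.
S4-tableau for the negation ~(<>[](b -> (c & b)) -> [](b -> (c & b))):
1. ~(<>[](b -> (c & b)) -> [](b -> (c & b))), u
2. <>[](b -> (c & b)), u
3. ~[](b -> (c & b)), u
4. [](b -> (c & b)), v
5. b -> (c & b), v
6. c & b, v
7. c, v
8. b, v
9. ~(b -> (c & b)), w
10. b, w
11. ~(c & b), w
12. ~c, w
Accessibility: uRu, uRv, uRw, vRv, wRw
Complete open branch: countermodel on an S4-frame, so not valid in S4, nor in K, T (the same frame is also a K-frame and a T-frame).

S5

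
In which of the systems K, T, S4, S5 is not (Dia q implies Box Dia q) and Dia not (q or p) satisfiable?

K, T, S4

S5-tableau for the formula:
1. not (Dia q implies Box Dia q) and Dia not (q or p), w0
2. not (Dia q implies Box Dia q), w0
3. Dia not (q or p), w0
4. Dia q, w0
5. not Box Dia q, w0
6. not (q or p), w1
7. not q, w1
8. not p, w1
9. q, w2
10. not Dia q, w3
11. not q, w0
12. not q, w2
Accessibility: w0Rw0, w0Rw1, w0Rw2, w0Rw3, w1Rw0, w1Rw1, w1Rw2, w1Rw3, w2Rw0, w2Rw1, w2Rw2, w2Rw3, w3Rw0, w3Rw1, w3Rw2, w3Rw3
Branch closes: q and not q both at w2.
Every branch closes (one shown): unsatisfiable in S5.
S4-tableau for the formula:
1. not (Dia q implies Box Dia q) and Dia not (q or p), w0
2. not (Dia q implies Box Dia q), w0
3. Dia not (q or p), w0
4. Dia q, w0
5. not Box Dia q, w0
6. not (q or p), w1
7. not q, w1
8. not p, w1
9. q, w2
10. not Dia q, w3
11. not q, w3
Accessibility: w0Rw0, w0Rw1, w0Rw2, w0Rw3, w1Rw1, w2Rw2, w3Rw3
Complete open branch: satisfiable in S4, hence also in K, T (this S4-model is also a K-model and a T-model).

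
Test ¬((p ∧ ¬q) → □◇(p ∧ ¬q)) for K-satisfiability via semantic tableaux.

1. ¬((p ∧ ¬q) → □◇(p ∧ ¬q)), 0
2. p ∧ ¬q, 0
3. ¬□◇(p ∧ ¬q), 0
4. p, 0
5. ¬q, 0
6. ¬◇(p ∧ ¬q), 1
Accessibility: 0R1

Satisfiable (open branch found)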